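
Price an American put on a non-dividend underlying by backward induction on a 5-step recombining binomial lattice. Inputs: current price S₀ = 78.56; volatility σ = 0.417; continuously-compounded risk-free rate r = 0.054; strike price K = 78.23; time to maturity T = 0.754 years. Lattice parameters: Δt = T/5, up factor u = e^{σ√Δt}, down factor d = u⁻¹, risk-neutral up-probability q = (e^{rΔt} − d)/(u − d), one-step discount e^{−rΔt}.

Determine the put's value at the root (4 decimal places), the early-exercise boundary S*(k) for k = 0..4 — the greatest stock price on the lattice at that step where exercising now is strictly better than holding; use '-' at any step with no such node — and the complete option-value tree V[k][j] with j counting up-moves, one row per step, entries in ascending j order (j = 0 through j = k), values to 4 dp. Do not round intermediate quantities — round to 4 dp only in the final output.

price = 10.2266
boundary = - - - 48.3305 56.8261
tree:
10.2266
15.2539 5.0554
21.8894 8.4579 1.5238
29.8995 13.7441 2.9816 0.0000
37.1250 21.4039 5.8339 0.0000 0.0000
43.2703 29.8995 11.4149 0.0000 0.0000 0.0000

Δt=0.15080  u=1.17578  d=0.85050  q=0.48474  discount=0.99189
step 5 (expiry): payoffs max(K−S,0) = 43.2703 29.8995 11.4149 0.0000 0.0000 0.0000
step 4: (k=4,j=0): S=41.1050, (K−S)⁺=37.1250, hold=36.4906 ⇒ V=37.1250 exercise | (k=4,j=1): S=56.8261, (K−S)⁺=21.4039, hold=20.7694 ⇒ V=21.4039 exercise | (k=4,j=2): S=78.5600, (K−S)⁺=0.0000, hold=5.8339 ⇒ V=5.8339 continue | (k=4,j=3): S=108.6063, (K−S)⁺=0.0000, hold=0.0000 ⇒ V=0.0000 continue | (k=4,j=4): S=150.1443, (K−S)⁺=0.0000, hold=0.0000 ⇒ V=0.0000 continue  boundary S*=56.8261
step 3: (k=3,j=0): S=48.3305, (K−S)⁺=29.8995, hold=29.2651 ⇒ V=29.8995 exercise | (k=3,j=1): S=66.8151, (K−S)⁺=11.4149, hold=13.7441 ⇒ V=13.7441 continue | (k=3,j=2): S=92.3694, (K−S)⁺=0.0000, hold=2.9816 ⇒ V=2.9816 continue | (k=3,j=3): S=127.6974, (K−S)⁺=0.0000, hold=0.0000 ⇒ V=0.0000 continue  boundary S*=48.3305
step 2: (k=2,j=0): S=56.8261, (K−S)⁺=21.4039, hold=21.8894 ⇒ V=21.8894 continue | (k=2,j=1): S=78.5600, (K−S)⁺=0.0000, hold=8.4579 ⇒ V=8.4579 continue | (k=2,j=2): S=108.6063, (K−S)⁺=0.0000, hold=1.5238 ⇒ V=1.5238 continue  boundary S*=-
step 1: (k=1,j=0): S=66.8151, (K−S)⁺=11.4149, hold=15.2539 ⇒ V=15.2539 continue | (k=1,j=1): S=92.3694, (K−S)⁺=0.0000, hold=5.0554 ⇒ V=5.0554 continue  boundary S*=-
step 0: (k=0,j=0): S=78.5600, (K−S)⁺=0.0000, hold=10.2266 ⇒ V=10.2266 continue  boundary S*=-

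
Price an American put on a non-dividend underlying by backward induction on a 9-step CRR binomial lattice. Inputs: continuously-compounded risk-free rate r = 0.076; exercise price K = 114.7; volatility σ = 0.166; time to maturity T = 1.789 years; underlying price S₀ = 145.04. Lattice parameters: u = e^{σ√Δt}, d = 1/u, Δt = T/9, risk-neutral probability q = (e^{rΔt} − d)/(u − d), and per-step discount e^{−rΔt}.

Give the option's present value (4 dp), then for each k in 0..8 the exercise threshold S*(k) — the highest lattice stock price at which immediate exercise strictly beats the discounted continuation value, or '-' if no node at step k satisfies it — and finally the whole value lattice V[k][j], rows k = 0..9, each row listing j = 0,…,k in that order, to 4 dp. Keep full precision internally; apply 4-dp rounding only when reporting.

price = 0.5776
boundary = - - - - - 100.1790 93.0324 100.1790 107.8745
tree:
0.5776
1.1579 0.1797
2.2746 0.3935 0.0322
4.3594 0.8503 0.0786 0.0000
8.1063 1.8066 0.1920 0.0000 0.0000
14.5210 3.7528 0.4688 0.0000 0.0000 0.0000
21.6676 7.5552 1.1447 0.0000 0.0000 0.0000 0.0000
28.3043 14.5210 2.7952 0.0000 0.0000 0.0000 0.0000 0.0000
34.4676 21.6676 6.8255 0.0000 0.0000 0.0000 0.0000 0.0000 0.0000
40.1912 28.3043 14.5210 0.0000 0.0000 0.0000 0.0000 0.0000 0.0000 0.0000

Δt=0.19878, u=1.07682, d=0.92866, q=0.58425, disc=e^(-rΔt)=0.98501
k=9 terminal: V=max(K-S,0) → 40.1912 28.3043 14.5210 0.0000 0.0000 0.0000 0.0000 0.0000 0.0000 0.0000
k=8: j=0 S=80.2324 intr=34.4676 cont=32.7478 V=34.4676[EX]; j=1 S=93.0324 intr=21.6676 cont=19.9478 V=21.6676[EX]; j=2 S=107.8745 intr=6.8255 cont=5.9466 V=6.8255[EX]; j=3 S=125.0844 intr=0.0000 cont=0.0000 V=0.0000[hold]; j=4 S=145.0400 intr=0.0000 cont=0.0000 V=0.0000[hold]; j=5 S=168.1792 intr=0.0000 cont=0.0000 V=0.0000[hold]; j=6 S=195.0100 intr=0.0000 cont=0.0000 V=0.0000[hold]; j=7 S=226.1212 intr=0.0000 cont=0.0000 V=0.0000[hold]; j=8 S=262.1959 intr=0.0000 cont=0.0000 V=0.0000[hold]  S*(8)=107.8745
k=7: j=0 S=86.3957 intr=28.3043 cont=26.5846 V=28.3043[EX]; j=1 S=100.1790 intr=14.5210 cont=12.8013 V=14.5210[EX]; j=2 S=116.1612 intr=0.0000 cont=2.7952 V=2.7952[hold]; j=3 S=134.6932 intr=0.0000 cont=0.0000 V=0.0000[hold]; j=4 S=156.1817 intr=0.0000 cont=0.0000 V=0.0000[hold]; j=5 S=181.0984 intr=0.0000 cont=0.0000 V=0.0000[hold]; j=6 S=209.9902 intr=0.0000 cont=0.0000 V=0.0000[hold]; j=7 S=243.4914 intr=0.0000 cont=0.0000 V=0.0000[hold]  S*(7)=100.1790
k=6: j=0 S=93.0324 intr=21.6676 cont=19.9478 V=21.6676[EX]; j=1 S=107.8745 intr=6.8255 cont=7.5552 V=7.5552[hold]; j=2 S=125.0844 intr=0.0000 cont=1.1447 V=1.1447[hold]; j=3 S=145.0400 intr=0.0000 cont=0.0000 V=0.0000[hold]; j=4 S=168.1792 intr=0.0000 cont=0.0000 V=0.0000[hold]; j=5 S=195.0100 intr=0.0000 cont=0.0000 V=0.0000[hold]; j=6 S=226.1212 intr=0.0000 cont=0.0000 V=0.0000[hold]  S*(6)=93.0324
k=5: j=0 S=100.1790 intr=14.5210 cont=13.2212 V=14.5210[EX]; j=1 S=116.1612 intr=0.0000 cont=3.7528 V=3.7528[hold]; j=2 S=134.6932 intr=0.0000 cont=0.4688 V=0.4688[hold]; j=3 S=156.1817 intr=0.0000 cont=0.0000 V=0.0000[hold]; j=4 S=181.0984 intr=0.0000 cont=0.0000 V=0.0000[hold]; j=5 S=209.9902 intr=0.0000 cont=0.0000 V=0.0000[hold]  S*(5)=100.1790
k=4: j=0 S=107.8745 intr=6.8255 cont=8.1063 V=8.1063[hold]; j=1 S=125.0844 intr=0.0000 cont=1.8066 V=1.8066[hold]; j=2 S=145.0400 intr=0.0000 cont=0.1920 V=0.1920[hold]; j=3 S=168.1792 intr=0.0000 cont=0.0000 V=0.0000[hold]; j=4 S=195.0100 intr=0.0000 cont=0.0000 V=0.0000[hold]  S*(4)=-
k=3: j=0 S=116.1612 intr=0.0000 cont=4.3594 V=4.3594[hold]; j=1 S=134.6932 intr=0.0000 cont=0.8503 V=0.8503[hold]; j=2 S=156.1817 intr=0.0000 cont=0.0786 V=0.0786[hold]; j=3 S=181.0984 intr=0.0000 cont=0.0000 V=0.0000[hold]  S*(3)=-
k=2: j=0 S=125.0844 intr=0.0000 cont=2.2746 V=2.2746[hold]; j=1 S=145.0400 intr=0.0000 cont=0.3935 V=0.3935[hold]; j=2 S=168.1792 intr=0.0000 cont=0.0322 V=0.0322[hold]  S*(2)=-
k=1: j=0 S=134.6932 intr=0.0000 cont=1.1579 V=1.1579[hold]; j=1 S=156.1817 intr=0.0000 cont=0.1797 V=0.1797[hold]  S*(1)=-
k=0: j=0 S=145.0400 intr=0.0000 cont=0.5776 V=0.5776[hold]  S*(0)=-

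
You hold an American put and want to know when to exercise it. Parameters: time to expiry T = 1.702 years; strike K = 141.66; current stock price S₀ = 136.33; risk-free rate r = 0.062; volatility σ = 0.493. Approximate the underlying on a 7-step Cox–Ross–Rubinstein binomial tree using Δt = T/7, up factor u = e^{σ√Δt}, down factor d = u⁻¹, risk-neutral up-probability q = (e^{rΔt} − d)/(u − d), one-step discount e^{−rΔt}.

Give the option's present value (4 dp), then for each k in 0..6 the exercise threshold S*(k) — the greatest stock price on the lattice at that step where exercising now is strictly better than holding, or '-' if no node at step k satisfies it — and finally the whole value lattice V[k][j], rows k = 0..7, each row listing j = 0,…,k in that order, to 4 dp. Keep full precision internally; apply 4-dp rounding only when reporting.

price = 31.7954
boundary = - - - 65.7455 83.8380 65.7455 83.8380
tree:
31.7954
43.9599 19.1299
58.8363 28.6344 9.0494
75.9145 41.5129 15.0631 2.5726
90.1027 57.8220 24.4959 4.9320 0.0000
101.2289 75.9145 38.5612 9.4551 0.0000 0.0000
109.9541 90.1027 57.8220 18.1265 0.0000 0.0000 0.0000
116.7963 101.2289 75.9145 34.7505 0.0000 0.0000 0.0000 0.0000

Δt=0.24314, u=1.27519, d=0.78420, q=0.47046, disc=e^(-rΔt)=0.98504
k=7 terminal: V=max(K-S,0) → 116.7963 101.2289 75.9145 34.7505 0.0000 0.0000 0.0000 0.0000
k=6: j=0 S=31.7059 intr=109.9541 cont=107.8346 V=109.9541[EX]; j=1 S=51.5573 intr=90.1027 cont=87.9832 V=90.1027[EX]; j=2 S=83.8380 intr=57.8220 cont=55.7025 V=57.8220[EX]; j=3 S=136.3300 intr=5.3300 cont=18.1265 V=18.1265[hold]; j=4 S=221.6878 intr=0.0000 cont=0.0000 V=0.0000[hold]; j=5 S=360.4892 intr=0.0000 cont=0.0000 V=0.0000[hold]; j=6 S=586.1959 intr=0.0000 cont=0.0000 V=0.0000[hold]  S*(6)=83.8380
k=5: j=0 S=40.4311 intr=101.2289 cont=99.1094 V=101.2289[EX]; j=1 S=65.7455 intr=75.9145 cont=73.7950 V=75.9145[EX]; j=2 S=106.9095 intr=34.7505 cont=38.5612 V=38.5612[hold]; j=3 S=173.8468 intr=0.0000 cont=9.4551 V=9.4551[hold]; j=4 S=282.6943 intr=0.0000 cont=0.0000 V=0.0000[hold]; j=5 S=459.6926 intr=0.0000 cont=0.0000 V=0.0000[hold]  S*(5)=65.7455
k=4: j=0 S=51.5573 intr=90.1027 cont=87.9832 V=90.1027[EX]; j=1 S=83.8380 intr=57.8220 cont=57.4684 V=57.8220[EX]; j=2 S=136.3300 intr=5.3300 cont=24.4959 V=24.4959[hold]; j=3 S=221.6878 intr=0.0000 cont=4.9320 V=4.9320[hold]; j=4 S=360.4892 intr=0.0000 cont=0.0000 V=0.0000[hold]  S*(4)=83.8380
k=3: j=0 S=65.7455 intr=75.9145 cont=73.7950 V=75.9145[EX]; j=1 S=106.9095 intr=34.7505 cont=41.5129 V=41.5129[hold]; j=2 S=173.8468 intr=0.0000 cont=15.0631 V=15.0631[hold]; j=3 S=282.6943 intr=0.0000 cont=2.5726 V=2.5726[hold]  S*(3)=65.7455
k=2: j=0 S=83.8380 intr=57.8220 cont=58.8363 V=58.8363[hold]; j=1 S=136.3300 intr=5.3300 cont=28.6344 V=28.6344[hold]; j=2 S=221.6878 intr=0.0000 cont=9.0494 V=9.0494[hold]  S*(2)=-
k=1: j=0 S=106.9095 intr=34.7505 cont=43.9599 V=43.9599[hold]; j=1 S=173.8468 intr=0.0000 cont=19.1299 V=19.1299[hold]  S*(1)=-
k=0: j=0 S=136.3300 intr=5.3300 cont=31.7954 V=31.7954[hold]  S*(0)=-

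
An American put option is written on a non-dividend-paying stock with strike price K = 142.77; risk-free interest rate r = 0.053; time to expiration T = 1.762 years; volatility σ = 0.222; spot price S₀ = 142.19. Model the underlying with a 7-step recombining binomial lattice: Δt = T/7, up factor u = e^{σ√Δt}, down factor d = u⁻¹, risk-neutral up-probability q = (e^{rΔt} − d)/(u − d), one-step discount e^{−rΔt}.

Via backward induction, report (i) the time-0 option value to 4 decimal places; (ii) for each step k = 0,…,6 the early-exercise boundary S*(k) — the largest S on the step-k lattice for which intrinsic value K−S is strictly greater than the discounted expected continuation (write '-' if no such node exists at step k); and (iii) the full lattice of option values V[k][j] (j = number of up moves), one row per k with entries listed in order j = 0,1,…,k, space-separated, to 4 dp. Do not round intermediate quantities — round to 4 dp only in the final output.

Δt=0.25171  u=1.11782  d=0.89460  q=0.53235  discount=0.98675
step 7 (expiry): payoffs max(K−S,0) = 77.5670 61.2976 40.9685 15.5670 0.0000 0.0000 0.0000 0.0000
step 6: (k=6,j=0): S=72.8851, (K−S)⁺=69.8849, hold=67.9928 ⇒ V=69.8849 exercise | (k=6,j=1): S=91.0715, (K−S)⁺=51.6985, hold=49.8065 ⇒ V=51.6985 exercise | (k=6,j=2): S=113.7957, (K−S)⁺=28.9743, hold=27.0823 ⇒ V=28.9743 exercise | (k=6,j=3): S=142.1900, (K−S)⁺=0.5800, hold=7.1834 ⇒ V=7.1834 continue | (k=6,j=4): S=177.6693, (K−S)⁺=0.0000, hold=0.0000 ⇒ V=0.0000 continue | (k=6,j=5): S=222.0014, (K−S)⁺=0.0000, hold=0.0000 ⇒ V=0.0000 continue | (k=6,j=6): S=277.3953, (K−S)⁺=0.0000, hold=0.0000 ⇒ V=0.0000 continue  boundary S*=113.7957
step 5: (k=5,j=0): S=81.4724, (K−S)⁺=61.2976, hold=59.4056 ⇒ V=61.2976 exercise | (k=5,j=1): S=101.8015, (K−S)⁺=40.9685, hold=39.0765 ⇒ V=40.9685 exercise | (k=5,j=2): S=127.2030, (K−S)⁺=15.5670, hold=17.1437 ⇒ V=17.1437 continue | (k=5,j=3): S=158.9428, (K−S)⁺=0.0000, hold=3.3148 ⇒ V=3.3148 continue | (k=5,j=4): S=198.6022, (K−S)⁺=0.0000, hold=0.0000 ⇒ V=0.0000 continue | (k=5,j=5): S=248.1575, (K−S)⁺=0.0000, hold=0.0000 ⇒ V=0.0000 continue  boundary S*=101.8015
step 4: (k=4,j=0): S=91.0715, (K−S)⁺=51.6985, hold=49.8065 ⇒ V=51.6985 exercise | (k=4,j=1): S=113.7957, (K−S)⁺=28.9743, hold=27.9106 ⇒ V=28.9743 exercise | (k=4,j=2): S=142.1900, (K−S)⁺=0.5800, hold=9.6523 ⇒ V=9.6523 continue | (k=4,j=3): S=177.6693, (K−S)⁺=0.0000, hold=1.5296 ⇒ V=1.5296 continue | (k=4,j=4): S=222.0014, (K−S)⁺=0.0000, hold=0.0000 ⇒ V=0.0000 continue  boundary S*=113.7957
step 3: (k=3,j=0): S=101.8015, (K−S)⁺=40.9685, hold=39.0765 ⇒ V=40.9685 exercise | (k=3,j=1): S=127.2030, (K−S)⁺=15.5670, hold=18.4406 ⇒ V=18.4406 continue | (k=3,j=2): S=158.9428, (K−S)⁺=0.0000, hold=5.2576 ⇒ V=5.2576 continue | (k=3,j=3): S=198.6022, (K−S)⁺=0.0000, hold=0.7059 ⇒ V=0.7059 continue  boundary S*=101.8015
step 2: (k=2,j=0): S=113.7957, (K−S)⁺=28.9743, hold=28.5918 ⇒ V=28.9743 exercise | (k=2,j=1): S=142.1900, (K−S)⁺=0.5800, hold=11.2712 ⇒ V=11.2712 continue | (k=2,j=2): S=177.6693, (K−S)⁺=0.0000, hold=2.7969 ⇒ V=2.7969 continue  boundary S*=113.7957
step 1: (k=1,j=0): S=127.2030, (K−S)⁺=15.5670, hold=19.2910 ⇒ V=19.2910 continue | (k=1,j=1): S=158.9428, (K−S)⁺=0.0000, hold=6.6704 ⇒ V=6.6704 continue  boundary S*=-
step 0: (k=0,j=0): S=142.1900, (K−S)⁺=0.5800, hold=12.4058 ⇒ V=12.4058 continue  boundary S*=-

price = 12.4058
boundary = - - 113.7957 101.8015 113.7957 101.8015 113.7957
tree:
12.4058
19.2910 6.6704
28.9743 11.2712 2.7969
40.9685 18.4406 5.2576 0.7059
51.6985 28.9743 9.6523 1.5296 0.0000
61.2976 40.9685 17.1437 3.3148 0.0000 0.0000
69.8849 51.6985 28.9743 7.1834 0.0000 0.0000 0.0000
77.5670 61.2976 40.9685 15.5670 0.0000 0.0000 0.0000 0.0000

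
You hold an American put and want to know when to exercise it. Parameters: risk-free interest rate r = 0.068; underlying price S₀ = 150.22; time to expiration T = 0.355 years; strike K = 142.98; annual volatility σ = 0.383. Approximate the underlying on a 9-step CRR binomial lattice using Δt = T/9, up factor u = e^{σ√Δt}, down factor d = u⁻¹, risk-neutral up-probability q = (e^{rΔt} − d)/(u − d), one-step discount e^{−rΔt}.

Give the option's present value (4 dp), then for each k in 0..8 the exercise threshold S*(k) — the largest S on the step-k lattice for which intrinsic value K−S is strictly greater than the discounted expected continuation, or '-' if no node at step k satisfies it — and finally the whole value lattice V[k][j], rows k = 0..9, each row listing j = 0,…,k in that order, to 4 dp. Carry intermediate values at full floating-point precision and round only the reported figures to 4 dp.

price = 8.8655
boundary = - - - - 110.8121 102.6957 110.8121 119.5700 129.0201
tree:
8.8655
12.8072 4.9500
17.9961 7.6587 2.2531
24.4973 11.5561 3.7811 0.7288
32.1679 16.9166 6.2285 1.3406 0.1176
40.2843 23.8636 10.0226 2.4471 0.2352 0.0000
47.8063 32.1679 15.6422 4.4261 0.4704 0.0000 0.0000
54.7773 40.2843 23.4100 7.9160 0.9408 0.0000 0.0000 0.0000
61.2377 47.8063 32.1679 13.9599 1.8815 0.0000 0.0000 0.0000 0.0000
67.2249 54.7773 40.2843 23.4100 3.7629 0.0000 0.0000 0.0000 0.0000 0.0000

params: Δt=0.03944 u=1.07903 d=0.92675 q=0.49863 e^(-rΔt)=0.99732
t_9 payoffs: 67.2249 54.7773 40.2843 23.4100 3.7629 0.0000 0.0000 0.0000 0.0000 0.0000
t_8: node(8,0) S=81.7423 payoff=61.2377 vs cont=60.8547 → 61.2377 [stop]  node(8,1) S=95.1737 payoff=47.8063 vs cont=47.4233 → 47.8063 [stop]  node(8,2) S=110.8121 payoff=32.1679 vs cont=31.7849 → 32.1679 [stop]  node(8,3) S=129.0201 payoff=13.9599 vs cont=13.5769 → 13.9599 [stop]  node(8,4) S=150.2200 payoff=0.0000 vs cont=1.8815 → 1.8815 [wait]  node(8,5) S=174.9033 payoff=0.0000 vs cont=0.0000 → 0.0000 [wait]  node(8,6) S=203.6424 payoff=0.0000 vs cont=0.0000 → 0.0000 [wait]  node(8,7) S=237.1038 payoff=0.0000 vs cont=0.0000 → 0.0000 [wait]  node(8,8) S=276.0634 payoff=0.0000 vs cont=0.0000 → 0.0000 [wait]  ⇒ S*(8)=129.0201
t_7: node(7,0) S=88.2027 payoff=54.7773 vs cont=54.3943 → 54.7773 [stop]  node(7,1) S=102.6957 payoff=40.2843 vs cont=39.9013 → 40.2843 [stop]  node(7,2) S=119.5700 payoff=23.4100 vs cont=23.0270 → 23.4100 [stop]  node(7,3) S=139.2171 payoff=3.7629 vs cont=7.9160 → 7.9160 [wait]  node(7,4) S=162.0925 payoff=0.0000 vs cont=0.9408 → 0.9408 [wait]  node(7,5) S=188.7266 payoff=0.0000 vs cont=0.0000 → 0.0000 [wait]  node(7,6) S=219.7371 payoff=0.0000 vs cont=0.0000 → 0.0000 [wait]  node(7,7) S=255.8431 payoff=0.0000 vs cont=0.0000 → 0.0000 [wait]  ⇒ S*(7)=119.5700
t_6: node(6,0) S=95.1737 payoff=47.8063 vs cont=47.4233 → 47.8063 [stop]  node(6,1) S=110.8121 payoff=32.1679 vs cont=31.7849 → 32.1679 [stop]  node(6,2) S=129.0201 payoff=13.9599 vs cont=15.6422 → 15.6422 [wait]  node(6,3) S=150.2200 payoff=0.0000 vs cont=4.4261 → 4.4261 [wait]  node(6,4) S=174.9033 payoff=0.0000 vs cont=0.4704 → 0.4704 [wait]  node(6,5) S=203.6424 payoff=0.0000 vs cont=0.0000 → 0.0000 [wait]  node(6,6) S=237.1038 payoff=0.0000 vs cont=0.0000 → 0.0000 [wait]  ⇒ S*(6)=110.8121
t_5: node(5,0) S=102.6957 payoff=40.2843 vs cont=39.9013 → 40.2843 [stop]  node(5,1) S=119.5700 payoff=23.4100 vs cont=23.8636 → 23.8636 [wait]  node(5,2) S=139.2171 payoff=3.7629 vs cont=10.0226 → 10.0226 [wait]  node(5,3) S=162.0925 payoff=0.0000 vs cont=2.4471 → 2.4471 [wait]  node(5,4) S=188.7266 payoff=0.0000 vs cont=0.2352 → 0.2352 [wait]  node(5,5) S=219.7371 payoff=0.0000 vs cont=0.0000 → 0.0000 [wait]  ⇒ S*(5)=102.6957
t_4: node(4,0) S=110.8121 payoff=32.1679 vs cont=32.0105 → 32.1679 [stop]  node(4,1) S=129.0201 payoff=13.9599 vs cont=16.9166 → 16.9166 [wait]  node(4,2) S=150.2200 payoff=0.0000 vs cont=6.2285 → 6.2285 [wait]  node(4,3) S=174.9033 payoff=0.0000 vs cont=1.3406 → 1.3406 [wait]  node(4,4) S=203.6424 payoff=0.0000 vs cont=0.1176 → 0.1176 [wait]  ⇒ S*(4)=110.8121
t_3: node(3,0) S=119.5700 payoff=23.4100 vs cont=24.4973 → 24.4973 [wait]  node(3,1) S=139.2171 payoff=3.7629 vs cont=11.5561 → 11.5561 [wait]  node(3,2) S=162.0925 payoff=0.0000 vs cont=3.7811 → 3.7811 [wait]  node(3,3) S=188.7266 payoff=0.0000 vs cont=0.7288 → 0.7288 [wait]  ⇒ S*(3)=-
t_2: node(2,0) S=129.0201 payoff=13.9599 vs cont=17.9961 → 17.9961 [wait]  node(2,1) S=150.2200 payoff=0.0000 vs cont=7.6587 → 7.6587 [wait]  node(2,2) S=174.9033 payoff=0.0000 vs cont=2.2531 → 2.2531 [wait]  ⇒ S*(2)=-
t_1: node(1,0) S=139.2171 payoff=3.7629 vs cont=12.8072 → 12.8072 [wait]  node(1,1) S=162.0925 payoff=0.0000 vs cont=4.9500 → 4.9500 [wait]  ⇒ S*(1)=-
t_0: node(0,0) S=150.2200 payoff=0.0000 vs cont=8.8655 → 8.8655 [wait]  ⇒ S*(0)=-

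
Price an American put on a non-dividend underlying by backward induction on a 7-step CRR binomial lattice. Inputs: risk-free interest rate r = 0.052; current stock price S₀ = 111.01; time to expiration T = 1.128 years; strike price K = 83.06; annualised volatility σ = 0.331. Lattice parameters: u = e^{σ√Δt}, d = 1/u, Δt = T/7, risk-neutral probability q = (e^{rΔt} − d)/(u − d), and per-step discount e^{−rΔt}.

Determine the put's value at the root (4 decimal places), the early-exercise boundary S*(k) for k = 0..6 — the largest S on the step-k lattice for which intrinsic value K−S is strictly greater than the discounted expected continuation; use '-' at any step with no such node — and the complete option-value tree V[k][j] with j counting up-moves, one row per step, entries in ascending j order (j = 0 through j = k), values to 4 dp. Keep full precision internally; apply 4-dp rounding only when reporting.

price = 3.0837
boundary = - - - - - 57.1260 65.2439
tree:
3.0837
5.0215 1.1855
7.9840 2.1247 0.2602
12.3231 3.7518 0.5231 0.0000
18.3181 6.4978 1.0516 0.0000 0.0000
25.9340 10.9626 2.1141 0.0000 0.0000 0.0000
33.0417 17.8161 4.2502 0.0000 0.0000 0.0000 0.0000
39.2652 25.9340 8.5447 0.0000 0.0000 0.0000 0.0000 0.0000

params: Δt=0.16114 u=1.14210 d=0.87558 q=0.49840 e^(-rΔt)=0.99166
t_7 payoffs: 39.2652 25.9340 8.5447 0.0000 0.0000 0.0000 0.0000 0.0000
t_6: node(6,0) S=50.0183 payoff=33.0417 vs cont=32.3486 → 33.0417 [stop]  node(6,1) S=65.2439 payoff=17.8161 vs cont=17.1230 → 17.8161 [stop]  node(6,2) S=85.1042 payoff=0.0000 vs cont=4.2502 → 4.2502 [wait]  node(6,3) S=111.0100 payoff=0.0000 vs cont=0.0000 → 0.0000 [wait]  node(6,4) S=144.8016 payoff=0.0000 vs cont=0.0000 → 0.0000 [wait]  node(6,5) S=188.8793 payoff=0.0000 vs cont=0.0000 → 0.0000 [wait]  node(6,6) S=246.3744 payoff=0.0000 vs cont=0.0000 → 0.0000 [wait]  ⇒ S*(6)=65.2439
t_5: node(5,0) S=57.1260 payoff=25.9340 vs cont=25.2409 → 25.9340 [stop]  node(5,1) S=74.5153 payoff=8.5447 vs cont=10.9626 → 10.9626 [wait]  node(5,2) S=97.1978 payoff=0.0000 vs cont=2.1141 → 2.1141 [wait]  node(5,3) S=126.7849 payoff=0.0000 vs cont=0.0000 → 0.0000 [wait]  node(5,4) S=165.3784 payoff=0.0000 vs cont=0.0000 → 0.0000 [wait]  node(5,5) S=215.7198 payoff=0.0000 vs cont=0.0000 → 0.0000 [wait]  ⇒ S*(5)=57.1260
t_4: node(4,0) S=65.2439 payoff=17.8161 vs cont=18.3181 → 18.3181 [wait]  node(4,1) S=85.1042 payoff=0.0000 vs cont=6.4978 → 6.4978 [wait]  node(4,2) S=111.0100 payoff=0.0000 vs cont=1.0516 → 1.0516 [wait]  node(4,3) S=144.8016 payoff=0.0000 vs cont=0.0000 → 0.0000 [wait]  node(4,4) S=188.8793 payoff=0.0000 vs cont=0.0000 → 0.0000 [wait]  ⇒ S*(4)=-
t_3: node(3,0) S=74.5153 payoff=8.5447 vs cont=12.3231 → 12.3231 [wait]  node(3,1) S=97.1978 payoff=0.0000 vs cont=3.7518 → 3.7518 [wait]  node(3,2) S=126.7849 payoff=0.0000 vs cont=0.5231 → 0.5231 [wait]  node(3,3) S=165.3784 payoff=0.0000 vs cont=0.0000 → 0.0000 [wait]  ⇒ S*(3)=-
t_2: node(2,0) S=85.1042 payoff=0.0000 vs cont=7.9840 → 7.9840 [wait]  node(2,1) S=111.0100 payoff=0.0000 vs cont=2.1247 → 2.1247 [wait]  node(2,2) S=144.8016 payoff=0.0000 vs cont=0.2602 → 0.2602 [wait]  ⇒ S*(2)=-
t_1: node(1,0) S=97.1978 payoff=0.0000 vs cont=5.0215 → 5.0215 [wait]  node(1,1) S=126.7849 payoff=0.0000 vs cont=1.1855 → 1.1855 [wait]  ⇒ S*(1)=-
t_0: node(0,0) S=111.0100 payoff=0.0000 vs cont=3.0837 → 3.0837 [wait]  ⇒ S*(0)=-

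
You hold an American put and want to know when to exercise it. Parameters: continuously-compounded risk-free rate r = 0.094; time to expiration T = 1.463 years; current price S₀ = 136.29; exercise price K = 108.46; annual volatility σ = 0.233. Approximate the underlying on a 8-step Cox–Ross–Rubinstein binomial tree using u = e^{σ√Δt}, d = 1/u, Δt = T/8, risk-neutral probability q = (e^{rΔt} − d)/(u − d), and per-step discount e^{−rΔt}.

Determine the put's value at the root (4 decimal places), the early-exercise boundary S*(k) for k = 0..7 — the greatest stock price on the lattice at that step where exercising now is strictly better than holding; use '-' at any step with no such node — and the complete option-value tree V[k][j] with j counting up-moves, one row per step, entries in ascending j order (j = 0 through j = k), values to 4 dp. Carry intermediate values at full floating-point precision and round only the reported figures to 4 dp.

Δt=0.18288  u=1.10477  d=0.90516  q=0.56197  discount=0.98296
step 8 (expiry): payoffs max(K−S,0) = 47.0443 33.5007 16.9704 0.0000 0.0000 0.0000 0.0000 0.0000 0.0000
step 7: (k=7,j=0): S=67.8504, (K−S)⁺=40.6096, hold=38.7610 ⇒ V=40.6096 exercise | (k=7,j=1): S=82.8131, (K−S)⁺=25.6469, hold=23.7984 ⇒ V=25.6469 exercise | (k=7,j=2): S=101.0753, (K−S)⁺=7.3847, hold=7.3068 ⇒ V=7.3847 exercise | (k=7,j=3): S=123.3647, (K−S)⁺=0.0000, hold=0.0000 ⇒ V=0.0000 continue | (k=7,j=4): S=150.5695, (K−S)⁺=0.0000, hold=0.0000 ⇒ V=0.0000 continue | (k=7,j=5): S=183.7736, (K−S)⁺=0.0000, hold=0.0000 ⇒ V=0.0000 continue | (k=7,j=6): S=224.3000, (K−S)⁺=0.0000, hold=0.0000 ⇒ V=0.0000 continue | (k=7,j=7): S=273.7633, (K−S)⁺=0.0000, hold=0.0000 ⇒ V=0.0000 continue  boundary S*=101.0753
step 6: (k=6,j=0): S=74.9593, (K−S)⁺=33.5007, hold=31.6521 ⇒ V=33.5007 exercise | (k=6,j=1): S=91.4896, (K−S)⁺=16.9704, hold=15.1219 ⇒ V=16.9704 exercise | (k=6,j=2): S=111.6652, (K−S)⁺=0.0000, hold=3.1796 ⇒ V=3.1796 continue | (k=6,j=3): S=136.2900, (K−S)⁺=0.0000, hold=0.0000 ⇒ V=0.0000 continue | (k=6,j=4): S=166.3451, (K−S)⁺=0.0000, hold=0.0000 ⇒ V=0.0000 continue | (k=6,j=5): S=203.0281, (K−S)⁺=0.0000, hold=0.0000 ⇒ V=0.0000 continue | (k=6,j=6): S=247.8005, (K−S)⁺=0.0000, hold=0.0000 ⇒ V=0.0000 continue  boundary S*=91.4896
step 5: (k=5,j=0): S=82.8131, (K−S)⁺=25.6469, hold=23.7984 ⇒ V=25.6469 exercise | (k=5,j=1): S=101.0753, (K−S)⁺=7.3847, hold=9.0632 ⇒ V=9.0632 continue | (k=5,j=2): S=123.3647, (K−S)⁺=0.0000, hold=1.3690 ⇒ V=1.3690 continue | (k=5,j=3): S=150.5695, (K−S)⁺=0.0000, hold=0.0000 ⇒ V=0.0000 continue | (k=5,j=4): S=183.7736, (K−S)⁺=0.0000, hold=0.0000 ⇒ V=0.0000 continue | (k=5,j=5): S=224.3000, (K−S)⁺=0.0000, hold=0.0000 ⇒ V=0.0000 continue  boundary S*=82.8131
step 4: (k=4,j=0): S=91.4896, (K−S)⁺=16.9704, hold=16.0490 ⇒ V=16.9704 exercise | (k=4,j=1): S=111.6652, (K−S)⁺=0.0000, hold=4.6585 ⇒ V=4.6585 continue | (k=4,j=2): S=136.2900, (K−S)⁺=0.0000, hold=0.5894 ⇒ V=0.5894 continue | (k=4,j=3): S=166.3451, (K−S)⁺=0.0000, hold=0.0000 ⇒ V=0.0000 continue | (k=4,j=4): S=203.0281, (K−S)⁺=0.0000, hold=0.0000 ⇒ V=0.0000 continue  boundary S*=91.4896
step 3: (k=3,j=0): S=101.0753, (K−S)⁺=7.3847, hold=9.8801 ⇒ V=9.8801 continue | (k=3,j=1): S=123.3647, (K−S)⁺=0.0000, hold=2.3314 ⇒ V=2.3314 continue | (k=3,j=2): S=150.5695, (K−S)⁺=0.0000, hold=0.2538 ⇒ V=0.2538 continue | (k=3,j=3): S=183.7736, (K−S)⁺=0.0000, hold=0.0000 ⇒ V=0.0000 continue  boundary S*=-
step 2: (k=2,j=0): S=111.6652, (K−S)⁺=0.0000, hold=5.5418 ⇒ V=5.5418 continue | (k=2,j=1): S=136.2900, (K−S)⁺=0.0000, hold=1.1440 ⇒ V=1.1440 continue | (k=2,j=2): S=166.3451, (K−S)⁺=0.0000, hold=0.1093 ⇒ V=0.1093 continue  boundary S*=-
step 1: (k=1,j=0): S=123.3647, (K−S)⁺=0.0000, hold=3.0180 ⇒ V=3.0180 continue | (k=1,j=1): S=150.5695, (K−S)⁺=0.0000, hold=0.5529 ⇒ V=0.5529 continue  boundary S*=-
step 0: (k=0,j=0): S=136.2900, (K−S)⁺=0.0000, hold=1.6049 ⇒ V=1.6049 continue  boundary S*=-

price = 1.6049
boundary = - - - - 91.4896 82.8131 91.4896 101.0753
tree:
1.6049
3.0180 0.5529
5.5418 1.1440 0.1093
9.8801 2.3314 0.2538 0.0000
16.9704 4.6585 0.5894 0.0000 0.0000
25.6469 9.0632 1.3690 0.0000 0.0000 0.0000
33.5007 16.9704 3.1796 0.0000 0.0000 0.0000 0.0000
40.6096 25.6469 7.3847 0.0000 0.0000 0.0000 0.0000 0.0000
47.0443 33.5007 16.9704 0.0000 0.0000 0.0000 0.0000 0.0000 0.0000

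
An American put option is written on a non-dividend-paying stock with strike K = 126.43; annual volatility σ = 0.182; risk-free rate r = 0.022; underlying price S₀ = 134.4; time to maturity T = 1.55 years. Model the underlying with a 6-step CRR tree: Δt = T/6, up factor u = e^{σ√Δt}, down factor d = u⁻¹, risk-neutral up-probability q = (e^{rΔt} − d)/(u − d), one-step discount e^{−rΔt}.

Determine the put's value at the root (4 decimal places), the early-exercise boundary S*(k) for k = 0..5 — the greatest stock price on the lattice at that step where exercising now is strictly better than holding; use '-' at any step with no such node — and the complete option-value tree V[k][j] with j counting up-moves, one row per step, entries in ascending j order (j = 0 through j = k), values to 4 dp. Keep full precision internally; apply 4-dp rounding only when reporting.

Δt=0.25833  u=1.09692  d=0.91165  q=0.50765  discount=0.99433
step 6 (expiry): payoffs max(K−S,0) = 49.2766 33.5969 14.7305 0.0000 0.0000 0.0000 0.0000
step 5: (k=5,j=0): S=84.6309, (K−S)⁺=41.7991, hold=41.0826 ⇒ V=41.7991 exercise | (k=5,j=1): S=101.8303, (K−S)⁺=24.5997, hold=23.8832 ⇒ V=24.5997 exercise | (k=5,j=2): S=122.5251, (K−S)⁺=3.9049, hold=7.2114 ⇒ V=7.2114 continue | (k=5,j=3): S=147.4258, (K−S)⁺=0.0000, hold=0.0000 ⇒ V=0.0000 continue | (k=5,j=4): S=177.3869, (K−S)⁺=0.0000, hold=0.0000 ⇒ V=0.0000 continue | (k=5,j=5): S=213.4370, (K−S)⁺=0.0000, hold=0.0000 ⇒ V=0.0000 continue  boundary S*=101.8303
step 4: (k=4,j=0): S=92.8331, (K−S)⁺=33.5969, hold=32.8804 ⇒ V=33.5969 exercise | (k=4,j=1): S=111.6995, (K−S)⁺=14.7305, hold=15.6831 ⇒ V=15.6831 continue | (k=4,j=2): S=134.4000, (K−S)⁺=0.0000, hold=3.5304 ⇒ V=3.5304 continue | (k=4,j=3): S=161.7139, (K−S)⁺=0.0000, hold=0.0000 ⇒ V=0.0000 continue | (k=4,j=4): S=194.5788, (K−S)⁺=0.0000, hold=0.0000 ⇒ V=0.0000 continue  boundary S*=92.8331
step 3: (k=3,j=0): S=101.8303, (K−S)⁺=24.5997, hold=24.3640 ⇒ V=24.5997 exercise | (k=3,j=1): S=122.5251, (K−S)⁺=3.9049, hold=9.4598 ⇒ V=9.4598 continue | (k=3,j=2): S=147.4258, (K−S)⁺=0.0000, hold=1.7283 ⇒ V=1.7283 continue | (k=3,j=3): S=177.3869, (K−S)⁺=0.0000, hold=0.0000 ⇒ V=0.0000 continue  boundary S*=101.8303
step 2: (k=2,j=0): S=111.6995, (K−S)⁺=14.7305, hold=16.8180 ⇒ V=16.8180 continue | (k=2,j=1): S=134.4000, (K−S)⁺=0.0000, hold=5.5035 ⇒ V=5.5035 continue | (k=2,j=2): S=161.7139, (K−S)⁺=0.0000, hold=0.8461 ⇒ V=0.8461 continue  boundary S*=-
step 1: (k=1,j=0): S=122.5251, (K−S)⁺=3.9049, hold=11.0114 ⇒ V=11.0114 continue | (k=1,j=1): S=147.4258, (K−S)⁺=0.0000, hold=3.1214 ⇒ V=3.1214 continue  boundary S*=-
step 0: (k=0,j=0): S=134.4000, (K−S)⁺=0.0000, hold=6.9663 ⇒ V=6.9663 continue  boundary S*=-

price = 6.9663
boundary = - - - 101.8303 92.8331 101.8303
tree:
6.9663
11.0114 3.1214
16.8180 5.5035 0.8461
24.5997 9.4598 1.7283 0.0000
33.5969 15.6831 3.5304 0.0000 0.0000
41.7991 24.5997 7.2114 0.0000 0.0000 0.0000
49.2766 33.5969 14.7305 0.0000 0.0000 0.0000 0.0000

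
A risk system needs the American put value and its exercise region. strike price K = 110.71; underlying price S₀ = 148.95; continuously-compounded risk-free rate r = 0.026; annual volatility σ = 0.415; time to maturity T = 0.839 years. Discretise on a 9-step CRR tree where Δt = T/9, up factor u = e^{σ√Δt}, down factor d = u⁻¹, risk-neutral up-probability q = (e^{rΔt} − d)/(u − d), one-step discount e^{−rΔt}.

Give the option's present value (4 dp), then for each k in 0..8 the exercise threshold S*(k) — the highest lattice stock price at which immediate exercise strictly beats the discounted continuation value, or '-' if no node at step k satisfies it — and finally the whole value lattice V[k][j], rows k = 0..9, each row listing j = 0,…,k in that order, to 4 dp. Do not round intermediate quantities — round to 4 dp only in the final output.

price = 5.6996
boundary = - - - - - - 69.6412 79.0488 89.7272
tree:
5.6996
8.4956 2.6741
12.3868 4.2879 0.9247
17.5989 6.7559 1.6136 0.1769
24.2522 10.4202 2.7874 0.3396 0.0000
32.2353 15.6545 4.7550 0.6520 0.0000 0.0000
41.0688 22.7490 7.9837 1.2520 0.0000 0.0000 0.0000
49.3568 31.6612 13.1287 2.4038 0.0000 0.0000 0.0000 0.0000
56.6585 41.0688 20.9828 4.6154 0.0000 0.0000 0.0000 0.0000 0.0000
63.0911 49.3568 31.6612 8.8618 0.0000 0.0000 0.0000 0.0000 0.0000 0.0000

params: Δt=0.09322 u=1.13509 d=0.88099 q=0.47792 e^(-rΔt)=0.99758
t_9 payoffs: 63.0911 49.3568 31.6612 8.8618 0.0000 0.0000 0.0000 0.0000 0.0000 0.0000
t_8: node(8,0) S=54.0515 payoff=56.6585 vs cont=56.3905 → 56.6585 [stop]  node(8,1) S=69.6412 payoff=41.0688 vs cont=40.8008 → 41.0688 [stop]  node(8,2) S=89.7272 payoff=20.9828 vs cont=20.7148 → 20.9828 [stop]  node(8,3) S=115.6065 payoff=0.0000 vs cont=4.6154 → 4.6154 [wait]  node(8,4) S=148.9500 payoff=0.0000 vs cont=0.0000 → 0.0000 [wait]  node(8,5) S=191.9105 payoff=0.0000 vs cont=0.0000 → 0.0000 [wait]  node(8,6) S=247.2617 payoff=0.0000 vs cont=0.0000 → 0.0000 [wait]  node(8,7) S=318.5774 payoff=0.0000 vs cont=0.0000 → 0.0000 [wait]  node(8,8) S=410.4621 payoff=0.0000 vs cont=0.0000 → 0.0000 [wait]  ⇒ S*(8)=89.7272
t_7: node(7,0) S=61.3532 payoff=49.3568 vs cont=49.0888 → 49.3568 [stop]  node(7,1) S=79.0488 payoff=31.6612 vs cont=31.3932 → 31.6612 [stop]  node(7,2) S=101.8482 payoff=8.8618 vs cont=13.1287 → 13.1287 [wait]  node(7,3) S=131.2234 payoff=0.0000 vs cont=2.4038 → 2.4038 [wait]  node(7,4) S=169.0712 payoff=0.0000 vs cont=0.0000 → 0.0000 [wait]  node(7,5) S=217.8350 payoff=0.0000 vs cont=0.0000 → 0.0000 [wait]  node(7,6) S=280.6634 payoff=0.0000 vs cont=0.0000 → 0.0000 [wait]  node(7,7) S=361.6129 payoff=0.0000 vs cont=0.0000 → 0.0000 [wait]  ⇒ S*(7)=79.0488
t_6: node(6,0) S=69.6412 payoff=41.0688 vs cont=40.8008 → 41.0688 [stop]  node(6,1) S=89.7272 payoff=20.9828 vs cont=22.7490 → 22.7490 [wait]  node(6,2) S=115.6065 payoff=0.0000 vs cont=7.9837 → 7.9837 [wait]  node(6,3) S=148.9500 payoff=0.0000 vs cont=1.2520 → 1.2520 [wait]  node(6,4) S=191.9105 payoff=0.0000 vs cont=0.0000 → 0.0000 [wait]  node(6,5) S=247.2617 payoff=0.0000 vs cont=0.0000 → 0.0000 [wait]  node(6,6) S=318.5774 payoff=0.0000 vs cont=0.0000 → 0.0000 [wait]  ⇒ S*(6)=69.6412
t_5: node(5,0) S=79.0488 payoff=31.6612 vs cont=32.2353 → 32.2353 [wait]  node(5,1) S=101.8482 payoff=8.8618 vs cont=15.6545 → 15.6545 [wait]  node(5,2) S=131.2234 payoff=0.0000 vs cont=4.7550 → 4.7550 [wait]  node(5,3) S=169.0712 payoff=0.0000 vs cont=0.6520 → 0.6520 [wait]  node(5,4) S=217.8350 payoff=0.0000 vs cont=0.0000 → 0.0000 [wait]  node(5,5) S=280.6634 payoff=0.0000 vs cont=0.0000 → 0.0000 [wait]  ⇒ S*(5)=-
t_4: node(4,0) S=89.7272 payoff=20.9828 vs cont=24.2522 → 24.2522 [wait]  node(4,1) S=115.6065 payoff=0.0000 vs cont=10.4202 → 10.4202 [wait]  node(4,2) S=148.9500 payoff=0.0000 vs cont=2.7874 → 2.7874 [wait]  node(4,3) S=191.9105 payoff=0.0000 vs cont=0.3396 → 0.3396 [wait]  node(4,4) S=247.2617 payoff=0.0000 vs cont=0.0000 → 0.0000 [wait]  ⇒ S*(4)=-
t_3: node(3,0) S=101.8482 payoff=8.8618 vs cont=17.5989 → 17.5989 [wait]  node(3,1) S=131.2234 payoff=0.0000 vs cont=6.7559 → 6.7559 [wait]  node(3,2) S=169.0712 payoff=0.0000 vs cont=1.6136 → 1.6136 [wait]  node(3,3) S=217.8350 payoff=0.0000 vs cont=0.1769 → 0.1769 [wait]  ⇒ S*(3)=-
t_2: node(2,0) S=115.6065 payoff=0.0000 vs cont=12.3868 → 12.3868 [wait]  node(2,1) S=148.9500 payoff=0.0000 vs cont=4.2879 → 4.2879 [wait]  node(2,2) S=191.9105 payoff=0.0000 vs cont=0.9247 → 0.9247 [wait]  ⇒ S*(2)=-
t_1: node(1,0) S=131.2234 payoff=0.0000 vs cont=8.4956 → 8.4956 [wait]  node(1,1) S=169.0712 payoff=0.0000 vs cont=2.6741 → 2.6741 [wait]  ⇒ S*(1)=-
t_0: node(0,0) S=148.9500 payoff=0.0000 vs cont=5.6996 → 5.6996 [wait]  ⇒ S*(0)=-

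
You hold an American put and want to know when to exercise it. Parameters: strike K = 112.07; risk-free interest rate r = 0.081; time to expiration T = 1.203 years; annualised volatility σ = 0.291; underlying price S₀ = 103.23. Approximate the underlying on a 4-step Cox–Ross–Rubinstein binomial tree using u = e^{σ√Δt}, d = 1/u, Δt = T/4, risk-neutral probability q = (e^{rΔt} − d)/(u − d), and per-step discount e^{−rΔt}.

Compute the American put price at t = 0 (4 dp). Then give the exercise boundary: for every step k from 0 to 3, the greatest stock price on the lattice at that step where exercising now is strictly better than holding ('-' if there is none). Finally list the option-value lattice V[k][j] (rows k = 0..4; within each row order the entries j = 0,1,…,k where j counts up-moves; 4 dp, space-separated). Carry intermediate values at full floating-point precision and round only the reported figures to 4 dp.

params: Δt=0.30075 u=1.17303 d=0.85250 q=0.53712 e^(-rΔt)=0.97593
t_4 payoffs: 57.5475 37.0476 8.8400 0.0000 0.0000
t_3: node(3,0) S=63.9563 payoff=48.1137 vs cont=45.4166 → 48.1137 [stop]  node(3,1) S=88.0032 payoff=24.0668 vs cont=21.3697 → 24.0668 [stop]  node(3,2) S=121.0914 payoff=0.0000 vs cont=3.9934 → 3.9934 [wait]  node(3,3) S=166.6205 payoff=0.0000 vs cont=0.0000 → 0.0000 [wait]  ⇒ S*(3)=88.0032
t_2: node(2,0) S=75.0224 payoff=37.0476 vs cont=34.3505 → 37.0476 [stop]  node(2,1) S=103.2300 payoff=8.8400 vs cont=12.9652 → 12.9652 [wait]  node(2,2) S=142.0433 payoff=0.0000 vs cont=1.8039 → 1.8039 [wait]  ⇒ S*(2)=75.0224
t_1: node(1,0) S=88.0032 payoff=24.0668 vs cont=23.5321 → 24.0668 [stop]  node(1,1) S=121.0914 payoff=0.0000 vs cont=6.8025 → 6.8025 [wait]  ⇒ S*(1)=88.0032
t_0: node(0,0) S=103.2300 payoff=8.8400 vs cont=14.4377 → 14.4377 [wait]  ⇒ S*(0)=-

price = 14.4377
boundary = - 88.0032 75.0224 88.0032
tree:
14.4377
24.0668 6.8025
37.0476 12.9652 1.8039
48.1137 24.0668 3.9934 0.0000
57.5475 37.0476 8.8400 0.0000 0.0000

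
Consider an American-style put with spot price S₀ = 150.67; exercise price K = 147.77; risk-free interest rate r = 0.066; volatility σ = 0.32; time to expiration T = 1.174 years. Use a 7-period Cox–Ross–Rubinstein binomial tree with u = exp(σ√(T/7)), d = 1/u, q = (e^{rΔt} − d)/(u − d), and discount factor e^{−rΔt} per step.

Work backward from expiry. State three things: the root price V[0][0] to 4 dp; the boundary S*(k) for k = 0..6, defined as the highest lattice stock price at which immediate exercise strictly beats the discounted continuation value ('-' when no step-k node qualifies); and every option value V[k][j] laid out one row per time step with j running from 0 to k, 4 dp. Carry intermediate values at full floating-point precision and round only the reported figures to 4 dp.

price = 15.2371
boundary = - - - 101.6915 89.2012 101.6915 115.9308
tree:
15.2371
22.7999 8.2929
33.0237 13.4605 3.5018
46.0785 21.1836 6.3233 0.8633
58.5688 32.0521 11.1885 1.7801 0.0000
69.5250 46.0785 19.2558 3.6705 0.0000 0.0000
79.1355 58.5688 31.8392 7.5685 0.0000 0.0000 0.0000
87.5655 69.5250 46.0785 15.6061 0.0000 0.0000 0.0000 0.0000

params: Δt=0.16771 u=1.14002 d=0.87717 q=0.50963 e^(-rΔt)=0.98899
t_7 payoffs: 87.5655 69.5250 46.0785 15.6061 0.0000 0.0000 0.0000 0.0000
t_6: node(6,0) S=68.6345 payoff=79.1355 vs cont=77.5088 → 79.1355 [stop]  node(6,1) S=89.2012 payoff=58.5688 vs cont=56.9421 → 58.5688 [stop]  node(6,2) S=115.9308 payoff=31.8392 vs cont=30.2126 → 31.8392 [stop]  node(6,3) S=150.6700 payoff=0.0000 vs cont=7.5685 → 7.5685 [wait]  node(6,4) S=195.8190 payoff=0.0000 vs cont=0.0000 → 0.0000 [wait]  node(6,5) S=254.4971 payoff=0.0000 vs cont=0.0000 → 0.0000 [wait]  node(6,6) S=330.7585 payoff=0.0000 vs cont=0.0000 → 0.0000 [wait]  ⇒ S*(6)=115.9308
t_5: node(5,0) S=78.2450 payoff=69.5250 vs cont=67.8983 → 69.5250 [stop]  node(5,1) S=101.6915 payoff=46.0785 vs cont=44.4518 → 46.0785 [stop]  node(5,2) S=132.1639 payoff=15.6061 vs cont=19.2558 → 19.2558 [wait]  node(5,3) S=171.7674 payoff=0.0000 vs cont=3.6705 → 3.6705 [wait]  node(5,4) S=223.2384 payoff=0.0000 vs cont=0.0000 → 0.0000 [wait]  node(5,5) S=290.1329 payoff=0.0000 vs cont=0.0000 → 0.0000 [wait]  ⇒ S*(5)=101.6915
t_4: node(4,0) S=89.2012 payoff=58.5688 vs cont=56.9421 → 58.5688 [stop]  node(4,1) S=115.9308 payoff=31.8392 vs cont=32.0521 → 32.0521 [wait]  node(4,2) S=150.6700 payoff=0.0000 vs cont=11.1885 → 11.1885 [wait]  node(4,3) S=195.8190 payoff=0.0000 vs cont=1.7801 → 1.7801 [wait]  node(4,4) S=254.4971 payoff=0.0000 vs cont=0.0000 → 0.0000 [wait]  ⇒ S*(4)=89.2012
t_3: node(3,0) S=101.6915 payoff=46.0785 vs cont=44.5591 → 46.0785 [stop]  node(3,1) S=132.1639 payoff=15.6061 vs cont=21.1836 → 21.1836 [wait]  node(3,2) S=171.7674 payoff=0.0000 vs cont=6.3233 → 6.3233 [wait]  node(3,3) S=223.2384 payoff=0.0000 vs cont=0.8633 → 0.8633 [wait]  ⇒ S*(3)=101.6915
t_2: node(2,0) S=115.9308 payoff=31.8392 vs cont=33.0237 → 33.0237 [wait]  node(2,1) S=150.6700 payoff=0.0000 vs cont=13.4605 → 13.4605 [wait]  node(2,2) S=195.8190 payoff=0.0000 vs cont=3.5018 → 3.5018 [wait]  ⇒ S*(2)=-
t_1: node(1,0) S=132.1639 payoff=15.6061 vs cont=22.7999 → 22.7999 [wait]  node(1,1) S=171.7674 payoff=0.0000 vs cont=8.2929 → 8.2929 [wait]  ⇒ S*(1)=-
t_0: node(0,0) S=150.6700 payoff=0.0000 vs cont=15.2371 → 15.2371 [wait]  ⇒ S*(0)=-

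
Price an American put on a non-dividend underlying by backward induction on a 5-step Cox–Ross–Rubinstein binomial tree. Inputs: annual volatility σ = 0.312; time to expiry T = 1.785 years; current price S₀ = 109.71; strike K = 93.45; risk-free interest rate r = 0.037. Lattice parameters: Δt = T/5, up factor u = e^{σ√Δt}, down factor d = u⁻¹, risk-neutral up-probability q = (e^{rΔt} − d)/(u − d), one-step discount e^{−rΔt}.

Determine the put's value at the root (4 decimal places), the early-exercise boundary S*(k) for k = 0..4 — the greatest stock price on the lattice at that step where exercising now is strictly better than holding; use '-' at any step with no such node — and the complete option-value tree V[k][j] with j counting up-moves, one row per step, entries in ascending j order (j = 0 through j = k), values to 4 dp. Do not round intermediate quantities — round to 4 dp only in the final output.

Δt=0.35700, u=1.20493, d=0.82993, q=0.48899, disc=e^(-rΔt)=0.98688
k=5 terminal: V=max(K-S,0) → 50.2540 30.7360 2.3988 0.0000 0.0000 0.0000
k=4: j=0 S=52.0480 intr=41.4020 cont=40.1757 V=41.4020[EX]; j=1 S=75.5658 intr=17.8842 cont=16.6579 V=17.8842[EX]; j=2 S=109.7100 intr=0.0000 cont=1.2097 V=1.2097[hold]; j=3 S=159.2822 intr=0.0000 cont=0.0000 V=0.0000[hold]; j=4 S=231.2534 intr=0.0000 cont=0.0000 V=0.0000[hold]  S*(4)=75.5658
k=3: j=0 S=62.7140 intr=30.7360 cont=29.5097 V=30.7360[EX]; j=1 S=91.0512 intr=2.3988 cont=9.6029 V=9.6029[hold]; j=2 S=132.1925 intr=0.0000 cont=0.6101 V=0.6101[hold]; j=3 S=191.9233 intr=0.0000 cont=0.0000 V=0.0000[hold]  S*(3)=62.7140
k=2: j=0 S=75.5658 intr=17.8842 cont=20.1344 V=20.1344[hold]; j=1 S=109.7100 intr=0.0000 cont=5.1372 V=5.1372[hold]; j=2 S=159.2822 intr=0.0000 cont=0.3077 V=0.3077[hold]  S*(2)=-
k=1: j=0 S=91.0512 intr=2.3988 cont=12.6330 V=12.6330[hold]; j=1 S=132.1925 intr=0.0000 cont=2.7392 V=2.7392[hold]  S*(1)=-
k=0: j=0 S=109.7100 intr=0.0000 cont=7.6928 V=7.6928[hold]  S*(0)=-

price = 7.6928
boundary = - - - 62.7140 75.5658
tree:
7.6928
12.6330 2.7392
20.1344 5.1372 0.3077
30.7360 9.6029 0.6101 0.0000
41.4020 17.8842 1.2097 0.0000 0.0000
50.2540 30.7360 2.3988 0.0000 0.0000 0.0000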